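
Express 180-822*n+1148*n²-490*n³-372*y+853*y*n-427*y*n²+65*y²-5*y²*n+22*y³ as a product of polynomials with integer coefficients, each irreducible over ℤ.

Group: 11*y*(2*y²-3*y*n+7*y-35*n²+67*n-30) + (14*n-6)*(2*y²-3*y*n+7*y-35*n²+67*n-30); both groups contain (2*y²-3*y*n+7*y-35*n²+67*n-30), so (11*y+14*n-6) is a factor with cofactor 2*y²-3*y*n+7*y-35*n²+67*n-30.
The cofactor groups again: 2*y²-3*y*n+7*y-35*n²+67*n-30 = y*(2*y+7*n-5) + (-5*n+6)*(2*y+7*n-5); both groups contain (2*y+7*n-5), giving (y-5*n+6)*(2*y+7*n-5).

(y-5*n+6)*(11*y+14*n-6)*(2*y+7*n-5)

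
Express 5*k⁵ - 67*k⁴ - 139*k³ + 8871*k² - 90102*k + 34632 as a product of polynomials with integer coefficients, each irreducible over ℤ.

By the rational root theorem, k = 13 is a root, giving the factor (k - 13) and quotient 5*k⁴ - 2*k³ - 165*k² + 6726*k - 2664.
Continuing, k = 2/5 is a root, so (5*k - 2) is a factor; dividing leaves k³ - 33*k + 1332.
Then k = -12 is a root, so (k + 12) is a factor; dividing leaves k² - 12*k + 111.
The quadratic k² - 12*k + 111 has discriminant -300 < 0 and is irreducible over ℤ.

(5*k - 2)*(k + 12)*(k - 13)*(k² - 12*k + 111)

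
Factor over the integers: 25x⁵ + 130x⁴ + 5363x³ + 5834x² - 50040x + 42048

By the rational root theorem, x = 6/5 is a root, so (5x - 6) is a factor; dividing leaves 5x⁴ + 32x³ + 1111x² + 2500x - 7008.
Next, x = -4 is a root, so (x + 4) divides it; the quotient is 5x³ + 12x² + 1063x - 1752.
Next, x = 8/5 is a root, so (5x - 8) is a factor; dividing leaves x² + 4x + 219.
The quadratic x² + 4x + 219 has discriminant -860 < 0 and is irreducible over ℤ.

(5x - 6)(5x - 8)(x + 4)(x² + 4x + 219)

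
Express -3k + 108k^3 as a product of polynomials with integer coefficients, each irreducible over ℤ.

Every term has a factor of 3k. Then 36k^2 - 1 = (6k)² − (1)².

3k(6k + 1)(6k - 1)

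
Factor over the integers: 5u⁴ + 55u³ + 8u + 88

(u + 11)(5u³ + 8)

Group as (5u⁴ + 8u) + (55u³ + 88) = u(5u³ + 8) + 11(5u³ + 8).
Both groups share the factor (5u³ + 8).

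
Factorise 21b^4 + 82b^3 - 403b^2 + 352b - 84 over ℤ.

(3b - 2)(7b - 3)(b + 7)(b - 2)

By the rational root theorem, b = 2/3 is a root, so (3b - 2) divides it; the quotient is 7b^3 + 32b^2 - 113b + 42.
Continuing, b = 2 is a root, giving the factor (b - 2) and quotient 7b^2 + 46b - 21.
The remaining quadratic factors as (b + 7)(7b - 3).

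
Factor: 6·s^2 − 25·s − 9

Need a pair with product 6·(−9) = −54 and sum −25: that's −27 and 2.
Split the middle term: 6·s^2 − 27·s + 2·s − 9 = 3·s·(2·s − 9) + (2·s − 9).

(2·s − 9)·(3·s + 1)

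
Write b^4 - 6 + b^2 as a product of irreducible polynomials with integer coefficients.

(b^2 + 3)(b^2 - 2)

Substitute u = b^2 to get a quadratic in u, then factor.
b^2 - 2 is irreducible over ℤ (2 is not a perfect square).
b^2 + 3 is irreducible over ℤ (always positive, so no real roots).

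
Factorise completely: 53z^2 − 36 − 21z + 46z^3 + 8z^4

(2z + 3)(4z − 3)(z + 1)(z + 4)

By the rational root theorem, z = −1 is a root, so (z + 1) divides it; the quotient is 8z^3 + 38z^2 + 15z − 36.
Continuing, z = −4 is a root, giving the factor (z + 4) and quotient 8z^2 + 6z − 9.
The remaining quadratic factors as (2z + 3)(4z − 3).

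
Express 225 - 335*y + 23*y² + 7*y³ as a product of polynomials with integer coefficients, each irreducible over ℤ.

(7*y - 5)*(y + 9)*(y - 5)

Among the possible rational roots, y = -9 is a root, so (y + 9) is a factor; dividing leaves 7*y² - 40*y + 25.
The remaining quadratic factors as (7*y - 5)(y - 5).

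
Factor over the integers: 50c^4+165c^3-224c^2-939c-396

Testing divisors of the constant over divisors of the leading coefficient, c = 12/5 is a root, so (5c-12) divides it; the quotient is 10c^3+57c^2+92c+33.
Continuing, c = -1/2 is a root, so (2c+1) is a factor; dividing leaves 5c^2+26c+33.
The remaining quadratic factors as (5c+11)(c+3).

(2c+1)(5c+11)(5c-12)(c+3)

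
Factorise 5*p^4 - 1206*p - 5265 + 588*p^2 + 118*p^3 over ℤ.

(5*p + 13)*(p + 15)*(p + 9)*(p - 3)

Among the possible rational roots, p = 3 is a root, so (p - 3) is a factor; dividing leaves 5*p^3 + 133*p^2 + 987*p + 1755.
Next, p = -13/5 is a root, giving the factor (5*p + 13) and quotient p^2 + 24*p + 135.
The remaining quadratic factors as (p + 15)(p + 9).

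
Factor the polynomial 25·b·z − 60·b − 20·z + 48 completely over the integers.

Group as (25·b·z − 60·b) + (−20·z + 48) = 5·b·(5·z − 12) − 4·(5·z − 12).
Both groups share the factor (5·z − 12).

(5·b − 4)·(5·z − 12)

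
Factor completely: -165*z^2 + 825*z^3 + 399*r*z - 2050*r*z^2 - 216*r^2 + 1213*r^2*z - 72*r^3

-(8*r - 5*z)*(9*r - 11*z)*(r - 15*z + 3)

Group: 9*r*(-8*r^2 + 125*r*z - 24*r - 75*z^2 + 15*z) - 11*z*(-8*r^2 + 125*r*z - 24*r - 75*z^2 + 15*z); both groups contain (-8*r^2 + 125*r*z - 24*r - 75*z^2 + 15*z), so (9*r - 11*z) is a factor with cofactor -8*r^2 + 125*r*z - 24*r - 75*z^2 + 15*z.
The cofactor groups again: -8*r^2 + 125*r*z - 24*r - 75*z^2 + 15*z = -r*(8*r - 5*z) + (15*z - 3)*(8*r - 5*z); both groups contain (8*r - 5*z), giving -(r - 15*z + 3)*(8*r - 5*z).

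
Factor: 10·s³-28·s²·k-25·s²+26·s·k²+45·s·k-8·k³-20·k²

Group: 5·s·(2·s²-4·s·k-5·s+2·k²+5·k) - 4·k·(2·s²-4·s·k-5·s+2·k²+5·k); both groups contain (2·s²-4·s·k-5·s+2·k²+5·k), so (5·s-4·k) is a factor with cofactor 2·s²-4·s·k-5·s+2·k²+5·k.
The cofactor groups again: 2·s²-4·s·k-5·s+2·k²+5·k = s·(2·s-2·k-5) - k·(2·s-2·k-5); both groups contain (2·s-2·k-5), giving (s-k)·(2·s-2·k-5).

(2·s-2·k-5)·(5·s-4·k)·(s-k)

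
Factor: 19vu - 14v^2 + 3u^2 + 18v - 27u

-(2v - 3u)(7v + u - 9)

Group: -7v(2v - 3u) + (-u + 9)(2v - 3u); both groups contain (2v - 3u).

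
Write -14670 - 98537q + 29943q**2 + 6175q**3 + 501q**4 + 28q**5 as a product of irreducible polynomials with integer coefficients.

(4q - 9)(7q + 1)(q + 10)(q**2 + 10q + 163)

By the rational root theorem, q = -10 is a root, so (q + 10) divides it; the quotient is 28q**4 + 221q**3 + 3965q**2 - 9707q - 1467.
Then q = -1/7 is a root, giving the factor (7q + 1) and quotient 4q**3 + 31q**2 + 562q - 1467.
Continuing, q = 9/4 is a root, so (4q - 9) divides it; the quotient is q**2 + 10q + 163.
The quadratic q**2 + 10q + 163 has discriminant -552 < 0 and is irreducible over ℤ.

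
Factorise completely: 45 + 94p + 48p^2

(6p + 5)(8p + 9)

Need a pair with product 48·45 = 2160 and sum 94: that's 40 and 54.
Split the middle term: 48p^2 + 40p + 54p + 45 = 8p(6p + 5) + 9(6p + 5).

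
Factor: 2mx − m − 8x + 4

(2x − 1)(m − 4)

Group as (2mx − m) + (−8x + 4) = m(2x − 1) − 4(2x − 1).
Both groups share the factor (2x − 1).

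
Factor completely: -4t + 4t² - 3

Need a pair with product 4·(-3) = -12 and sum -4: that's -6 and 2.
Split the middle term: 4t² - 6t + 2t - 3 = 2t(2t - 3) + (2t - 3).

(2t + 1)(2t - 3)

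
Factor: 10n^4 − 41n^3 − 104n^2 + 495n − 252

(2n + 7)(5n − 3)(n − 3)(n − 4)

By the rational root theorem, n = −7/2 is a root, so (2n + 7) divides it; the quotient is 5n^3 − 38n^2 + 81n − 36.
Then n = 4 is a root, giving the factor (n − 4) and quotient 5n^2 − 18n + 9.
The remaining quadratic factors as (n − 3)(5n − 3).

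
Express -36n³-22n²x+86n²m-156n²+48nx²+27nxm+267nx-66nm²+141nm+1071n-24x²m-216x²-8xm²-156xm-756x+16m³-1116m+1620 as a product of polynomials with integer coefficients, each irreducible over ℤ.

-(2n+3x-2m+15)(9n-8x-8m+12)(2n-m-9)

Group: 9n(-4n²-6nx+6nm-12n+3xm+27x-2m²-3m+135) + (-8x-8m+12)(-4n²-6nx+6nm-12n+3xm+27x-2m²-3m+135); both groups contain (-4n²-6nx+6nm-12n+3xm+27x-2m²-3m+135), so (9n-8x-8m+12) is a factor with cofactor -4n²-6nx+6nm-12n+3xm+27x-2m²-3m+135.
The cofactor groups again: -4n²-6nx+6nm-12n+3xm+27x-2m²-3m+135 = -2n(2n+3x-2m+15) + (m+9)(2n+3x-2m+15); both groups contain (2n+3x-2m+15), giving -(2n-m-9)(2n+3x-2m+15).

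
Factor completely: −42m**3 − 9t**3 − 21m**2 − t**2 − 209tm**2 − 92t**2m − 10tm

−(9t + 2m + 1)(t + 3m)(t + 7m)

Group: t(−9t**2 − 65tm − t − 14m**2 − 7m) + 3m(−9t**2 − 65tm − t − 14m**2 − 7m); both groups contain (−9t**2 − 65tm − t − 14m**2 − 7m), so (t + 3m) is a factor with cofactor −9t**2 − 65tm − t − 14m**2 − 7m.
The cofactor groups again: −9t**2 − 65tm − t − 14m**2 − 7m = −t(9t + 2m + 1) − 7m(9t + 2m + 1); both groups contain (9t + 2m + 1), giving −(t + 7m)(9t + 2m + 1).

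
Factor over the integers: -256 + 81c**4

(3c)⁴ − (4)⁴ = ((3c)² − (4)²)((3c)² + (4)²); the first factor splits again, the second (9c**2 + 16) is irreducible.

(3c + 4)(3c - 4)(9c**2 + 16)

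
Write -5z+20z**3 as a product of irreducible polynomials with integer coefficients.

Pull out the common factor 5z; 4z**2-1 is a difference of squares.

5z(2z+1)(2z-1)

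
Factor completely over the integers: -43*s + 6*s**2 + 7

Need a pair with product 6·7 = 42 and sum -43: that's -42 and -1.
Split the middle term: 6*s**2 - 42*s - s + 7 = 6*s*(s - 7) - (s - 7).

(6*s - 1)*(s - 7)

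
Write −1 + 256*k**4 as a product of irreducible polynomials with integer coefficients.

(4*k + 1)*(4*k − 1)*(16*k**2 + 1)

(4*k)⁴ − (1)⁴ = ((4*k)² − (1)²)((4*k)² + (1)²); the first factor splits again, the second (16*k**2 + 1) is irreducible.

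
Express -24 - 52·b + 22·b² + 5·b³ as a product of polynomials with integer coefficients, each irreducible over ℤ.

Trying the rational-root candidates, b = -6 is a root, so (b + 6) divides it; the quotient is 5·b² - 8·b - 4.
The remaining quadratic factors as (5·b + 2)(b - 2).

(5·b + 2)·(b + 6)·(b - 2)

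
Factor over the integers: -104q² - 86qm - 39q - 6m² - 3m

Group: -13q(8q + 6m + 3) - m(8q + 6m + 3); both groups contain (8q + 6m + 3).

-(8q + 6m + 3)(13q + m)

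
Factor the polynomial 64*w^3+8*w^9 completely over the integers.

Factor out 8*w^3 first: what remains is w^6+8.
Recognize a sum of cubes with the parts w^2 and 2.

8*w^3*(w^2+2)*(w^4−2*w^2+4)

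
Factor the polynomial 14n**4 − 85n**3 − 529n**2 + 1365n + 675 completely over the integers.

Among the possible rational roots, n = 9 is a root, so (n − 9) is a factor; dividing leaves 14n**3 + 41n**2 − 160n − 75.
Then n = −3/7 is a root, so (7n + 3) is a factor; dividing leaves 2n**2 + 5n − 25.
The remaining quadratic factors as (n + 5)(2n − 5).

(2n − 5)(7n + 3)(n + 5)(n − 9)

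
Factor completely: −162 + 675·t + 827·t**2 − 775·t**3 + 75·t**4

(3·t + 2)·(5·t − 1)·(5·t − 9)·(t − 9)

Testing divisors of the constant over divisors of the leading coefficient, t = 1/5 is a root, so (5·t − 1) is a factor; dividing leaves 15·t**3 − 152·t**2 + 135·t + 162.
Next, t = 9/5 is a root, so (5·t − 9) is a factor; dividing leaves 3·t**2 − 25·t − 18.
The remaining quadratic factors as (t − 9)(3·t + 2).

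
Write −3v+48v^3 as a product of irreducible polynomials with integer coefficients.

3v(4v+1)(4v−1)

Factor out 3v, leaving 16v^2−1, which is a difference of two squares.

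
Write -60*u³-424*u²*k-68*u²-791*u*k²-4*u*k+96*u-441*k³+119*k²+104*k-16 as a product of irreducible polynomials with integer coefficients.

-(5*u+7*k-1)*(6*u+7*k-4)*(2*u+9*k+4)

Group: 2*u*(-30*u²-77*u*k+26*u-49*k²+35*k-4) + (9*k+4)*(-30*u²-77*u*k+26*u-49*k²+35*k-4); both groups contain (-30*u²-77*u*k+26*u-49*k²+35*k-4), so (2*u+9*k+4) is a factor with cofactor -30*u²-77*u*k+26*u-49*k²+35*k-4.
The cofactor groups again: -30*u²-77*u*k+26*u-49*k²+35*k-4 = -6*u*(5*u+7*k-1) + (-7*k+4)*(5*u+7*k-1); both groups contain (5*u+7*k-1), giving -(6*u+7*k-4)*(5*u+7*k-1).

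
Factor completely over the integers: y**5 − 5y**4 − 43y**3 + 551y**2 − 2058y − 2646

Trying the rational-root candidates, y = 7 is a root, giving the factor (y − 7) and quotient y**4 + 2y**3 − 29y**2 + 348y + 378.
Next, y = −1 is a root, giving the factor (y + 1) and quotient y**3 + y**2 − 30y + 378.
Next, y = −9 is a root, so (y + 9) divides it; the quotient is y**2 − 8y + 42.
The quadratic y**2 − 8y + 42 has discriminant −104 < 0 and is irreducible over ℤ.

(y + 1)(y + 9)(y − 7)(y**2 − 8y + 42)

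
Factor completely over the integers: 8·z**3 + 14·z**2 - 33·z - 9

Testing divisors of the constant over divisors of the leading coefficient, z = -3 is a root, giving the factor (z + 3) and quotient 8·z**2 - 10·z - 3.
The remaining quadratic factors as (2·z - 3)(4·z + 1).

(2·z - 3)·(4·z + 1)·(z + 3)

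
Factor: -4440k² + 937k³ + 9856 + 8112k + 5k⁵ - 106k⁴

By the rational root theorem, k = 8 is a root, so (k - 8) is a factor; dividing leaves 5k⁴ - 66k³ + 409k² - 1168k - 1232.
Next, k = -4/5 is a root, giving the factor (5k + 4) and quotient k³ - 14k² + 93k - 308.
Continuing, k = 7 is a root, so (k - 7) divides it; the quotient is k² - 7k + 44.
The quadratic k² - 7k + 44 has discriminant -127 < 0 and is irreducible over ℤ.

(5k + 4)(k - 7)(k - 8)(k² - 7k + 44)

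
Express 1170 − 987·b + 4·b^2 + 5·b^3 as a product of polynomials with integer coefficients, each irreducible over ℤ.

Among the possible rational roots, b = 13 is a root, so (b − 13) is a factor; dividing leaves 5·b^2 + 69·b − 90.
The remaining quadratic factors as (b + 15)(5·b − 6).

(5·b − 6)·(b + 15)·(b − 13)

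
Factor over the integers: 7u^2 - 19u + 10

Need a pair with product 7·10 = 70 and sum -19: that's -14 and -5.
Split the middle term: 7u^2 - 14u - 5u + 10 = 7u(u - 2) - 5(u - 2).

(7u - 5)(u - 2)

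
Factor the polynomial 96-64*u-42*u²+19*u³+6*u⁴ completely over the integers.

(2*u-3)*(3*u-4)*(u+2)*(u+4)

By the rational root theorem, u = 3/2 is a root, so (2*u-3) divides it; the quotient is 3*u³+14*u²-32.
Next, u = -4 is a root, so (u+4) divides it; the quotient is 3*u²+2*u-8.
The remaining quadratic factors as (3*u-4)(u+2).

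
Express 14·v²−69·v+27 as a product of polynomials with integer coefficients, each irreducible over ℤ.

Need a pair with product 14·27 = 378 and sum −69: that's −6 and −63.
Split the middle term: 14·v²−6·v − 63·v+27 = 2·v·(7·v−3) − 9·(7·v−3).

(2·v−9)·(7·v−3)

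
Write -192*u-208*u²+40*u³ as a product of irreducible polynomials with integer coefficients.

Pull out the common factor 8*u, then factor the remaining trinomial.

8*u*(5*u+4)*(u-6)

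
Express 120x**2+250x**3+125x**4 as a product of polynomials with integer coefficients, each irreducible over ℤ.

Pull out the common factor 5x**2, then factor the remaining trinomial.

5x**2(5x+4)(5x+6)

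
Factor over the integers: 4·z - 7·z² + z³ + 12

(z + 1)·(z - 2)·(z - 6)

Trying the rational-root candidates, z = 6 is a root, giving the factor (z - 6) and quotient z² - z - 2.
The remaining quadratic factors as (z + 1)(z - 2).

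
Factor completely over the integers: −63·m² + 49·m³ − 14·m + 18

(7·m − 9)·(7·m² − 2)

Group as (49·m³ − 14·m) + (−63·m² + 18) = 7·m·(7·m² − 2) − 9·(7·m² − 2).
Both groups share the factor (7·m² − 2).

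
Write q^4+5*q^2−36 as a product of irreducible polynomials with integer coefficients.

(q+2)*(q−2)*(q^2+9)

Substitute u = q^2 to get a quadratic in u, then factor.
q^2−4 is a difference of squares.
q^2+9 is irreducible over ℤ (sum of squares).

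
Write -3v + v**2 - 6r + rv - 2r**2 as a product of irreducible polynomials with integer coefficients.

Group: -2r(r - v + 3) - v(r - v + 3); both groups contain (r - v + 3).

-(2r + v)(r - v + 3)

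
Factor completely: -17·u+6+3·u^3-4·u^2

(3·u-1)·(u+2)·(u-3)

By the rational root theorem, u = 1/3 is a root, giving the factor (3·u-1) and quotient u^2-u-6.
The remaining quadratic factors as (u-3)(u+2).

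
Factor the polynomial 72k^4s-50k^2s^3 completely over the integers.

2k^2s(6k+5s)(6k-5s)

Pull out the common factor 2k^2s; 36k^2-25s^2 is a difference of squares.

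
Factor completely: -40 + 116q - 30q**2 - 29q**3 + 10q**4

Among the possible rational roots, q = -2 is a root, giving the factor (q + 2) and quotient 10q**3 - 49q**2 + 68q - 20.
Next, q = 5/2 is a root, giving the factor (2q - 5) and quotient 5q**2 - 12q + 4.
The remaining quadratic factors as (5q - 2)(q - 2).

(2q - 5)(5q - 2)(q + 2)(q - 2)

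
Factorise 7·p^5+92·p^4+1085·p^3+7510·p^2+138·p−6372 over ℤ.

(7·p−6)·(p+1)·(p+9)·(p^2+4·p+118)

By the rational root theorem, p = −1 is a root, so (p+1) divides it; the quotient is 7·p^4+85·p^3+1000·p^2+6510·p−6372.
Then p = −9 is a root, giving the factor (p+9) and quotient 7·p^3+22·p^2+802·p−708.
Continuing, p = 6/7 is a root, so (7·p−6) divides it; the quotient is p^2+4·p+118.
The quadratic p^2+4·p+118 has discriminant −456 < 0 and is irreducible over ℤ.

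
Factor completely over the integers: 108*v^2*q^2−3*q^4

Every term has a factor of 3*q^2. Then 36*v^2−q^2 = (6*v)² − (q)².

3*q^2*(6*v−q)*(6*v+q)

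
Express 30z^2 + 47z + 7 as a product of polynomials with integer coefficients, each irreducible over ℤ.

Need a pair with product 30·7 = 210 and sum 47: that's 5 and 42.
Split the middle term: 30z^2 + 5z + 42z + 7 = 5z(6z + 1) + 7(6z + 1).

(5z + 7)(6z + 1)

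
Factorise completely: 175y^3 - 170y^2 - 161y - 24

(5y + 1)(5y - 8)(7y + 3)

By the rational root theorem, y = -3/7 is a root, so (7y + 3) divides it; the quotient is 25y^2 - 35y - 8.
The remaining quadratic factors as (5y + 1)(5y - 8).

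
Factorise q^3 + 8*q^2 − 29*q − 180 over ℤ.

By the rational root theorem, q = 5 is a root, giving the factor (q − 5) and quotient q^2 + 13*q + 36.
The remaining quadratic factors as (q + 9)(q + 4).

(q + 4)*(q + 9)*(q − 5)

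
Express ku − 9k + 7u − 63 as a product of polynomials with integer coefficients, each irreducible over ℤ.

Group as (ku − 9k) + (7u − 63) = k(u − 9) + 7(u − 9).
Both groups share the factor (u − 9).

(k + 7)(u − 9)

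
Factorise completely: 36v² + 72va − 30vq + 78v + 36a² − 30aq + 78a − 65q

Group: 6v(6v + 6a + 13) + (6a − 5q)(6v + 6a + 13); both groups contain (6v + 6a + 13).

(6v + 6a + 13)(6v + 6a − 5q)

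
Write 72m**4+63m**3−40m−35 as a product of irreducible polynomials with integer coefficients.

(8m+7)(9m**3−5)

Group as (72m**4−40m) + (63m**3−35) = 8m(9m**3−5) + 7(9m**3−5).
Both groups share the factor (9m**3−5).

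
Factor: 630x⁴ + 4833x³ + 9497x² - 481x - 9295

Testing divisors of the constant over divisors of the leading coefficient, x = -11/7 is a root, giving the factor (7x + 11) and quotient 90x³ + 549x² + 494x - 845.
Next, x = -13/3 is a root, so (3x + 13) is a factor; dividing leaves 30x² + 53x - 65.
The remaining quadratic factors as (6x - 5)(5x + 13).

(3x + 13)(5x + 13)(6x - 5)(7x + 11)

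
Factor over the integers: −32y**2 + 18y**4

Pull out the common factor 2y**2; 9y**2 − 16 is a difference of squares.

2y**2(3y + 4)(3y − 4)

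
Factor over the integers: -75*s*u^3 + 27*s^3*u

3*s*u*(3*s + 5*u)*(3*s - 5*u)

Every term has a factor of 3*s*u. Then 9*s^2 - 25*u^2 = (3*s)² − (5*u)².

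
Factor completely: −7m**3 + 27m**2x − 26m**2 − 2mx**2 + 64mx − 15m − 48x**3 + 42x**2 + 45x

Group: 7m(−m**2 + 5mx − 3m − 6x**2 + 9x) + (8x + 5)(−m**2 + 5mx − 3m − 6x**2 + 9x); both groups contain (−m**2 + 5mx − 3m − 6x**2 + 9x), so (7m + 8x + 5) is a factor with cofactor −m**2 + 5mx − 3m − 6x**2 + 9x.
The cofactor groups again: −m**2 + 5mx − 3m − 6x**2 + 9x = −m(m − 3x) + (2x − 3)(m − 3x); both groups contain (m − 3x), giving −(m − 2x + 3)(m − 3x).

−(7m + 8x + 5)(m − 2x + 3)(m − 3x)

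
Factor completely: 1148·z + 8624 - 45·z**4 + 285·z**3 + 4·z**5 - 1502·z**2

(4·z + 7)·(z - 4)·(z - 7)·(z**2 - 2·z + 44)

Among the possible rational roots, z = 7 is a root, so (z - 7) is a factor; dividing leaves 4·z**4 - 17·z**3 + 166·z**2 - 340·z - 1232.
Next, z = 4 is a root, so (z - 4) is a factor; dividing leaves 4·z**3 - z**2 + 162·z + 308.
Next, z = -7/4 is a root, so (4·z + 7) is a factor; dividing leaves z**2 - 2·z + 44.
The quadratic z**2 - 2·z + 44 has discriminant -172 < 0 and is irreducible over ℤ.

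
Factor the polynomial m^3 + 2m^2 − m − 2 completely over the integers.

(m + 1)(m + 2)(m − 1)

By the rational root theorem, m = 1 is a root, so (m − 1) divides it; the quotient is m^2 + 3m + 2.
The remaining quadratic factors as (m + 1)(m + 2).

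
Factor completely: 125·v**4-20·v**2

5·v**2·(5·v+2)·(5·v-2)

Pull out the common factor 5·v**2; 25·v**2-4 is a difference of squares.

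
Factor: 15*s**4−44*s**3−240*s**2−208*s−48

(3*s+2)*(5*s+2)*(s+2)*(s−6)

By the rational root theorem, s = −2/5 is a root, so (5*s+2) divides it; the quotient is 3*s**3−10*s**2−44*s−24.
Then s = −2 is a root, so (s+2) divides it; the quotient is 3*s**2−16*s−12.
The remaining quadratic factors as (s−6)(3*s+2).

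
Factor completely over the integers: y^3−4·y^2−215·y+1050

(y+15)·(y−14)·(y−5)

By the rational root theorem, y = −15 is a root, so (y+15) is a factor; dividing leaves y^2−19·y+70.
The remaining quadratic factors as (y−5)(y−14).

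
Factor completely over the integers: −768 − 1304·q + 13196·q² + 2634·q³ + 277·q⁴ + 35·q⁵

Among the possible rational roots, q = −6 is a root, giving the factor (q + 6) and quotient 35·q⁴ + 67·q³ + 2232·q² − 196·q − 128.
Continuing, q = −1/5 is a root, giving the factor (5·q + 1) and quotient 7·q³ + 12·q² + 444·q − 128.
Continuing, q = 2/7 is a root, giving the factor (7·q − 2) and quotient q² + 2·q + 64.
The quadratic q² + 2·q + 64 has discriminant −252 < 0 and is irreducible over ℤ.

(5·q + 1)·(7·q − 2)·(q + 6)·(q² + 2·q + 64)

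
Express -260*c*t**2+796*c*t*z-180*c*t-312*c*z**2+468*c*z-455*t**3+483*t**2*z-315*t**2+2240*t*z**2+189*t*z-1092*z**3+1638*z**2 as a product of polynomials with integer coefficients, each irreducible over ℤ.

Group: 5*t*(-52*c*t+24*c*z-36*c-91*t**2-140*t*z-63*t+84*z**2-126*z) - 13*z*(-52*c*t+24*c*z-36*c-91*t**2-140*t*z-63*t+84*z**2-126*z); both groups contain (-52*c*t+24*c*z-36*c-91*t**2-140*t*z-63*t+84*z**2-126*z), so (5*t-13*z) is a factor with cofactor -52*c*t+24*c*z-36*c-91*t**2-140*t*z-63*t+84*z**2-126*z.
The cofactor groups again: -52*c*t+24*c*z-36*c-91*t**2-140*t*z-63*t+84*z**2-126*z = -13*t*(4*c+7*t+14*z) + (6*z-9)*(4*c+7*t+14*z); both groups contain (4*c+7*t+14*z), giving -(13*t-6*z+9)*(4*c+7*t+14*z).

-(13*t-6*z+9)*(4*c+7*t+14*z)*(5*t-13*z)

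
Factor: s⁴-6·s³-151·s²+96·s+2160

(s+4)·(s+9)·(s-15)·(s-4)

By the rational root theorem, s = -9 is a root, so (s+9) divides it; the quotient is s³-15·s²-16·s+240.
Next, s = 4 is a root, giving the factor (s-4) and quotient s²-11·s-60.
The remaining quadratic factors as (s+4)(s-15).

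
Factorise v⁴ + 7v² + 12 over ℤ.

(v² + 3)(v² + 4)

Substitute u = v² to get a quadratic in u, then factor.
v² + 3 is irreducible over ℤ (always positive, so no real roots).
v² + 4 is irreducible over ℤ (sum of squares).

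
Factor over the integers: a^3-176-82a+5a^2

Among the possible rational roots, a = 8 is a root, so (a-8) divides it; the quotient is a^2+13a+22.
The remaining quadratic factors as (a+11)(a+2).

(a+11)(a+2)(a-8)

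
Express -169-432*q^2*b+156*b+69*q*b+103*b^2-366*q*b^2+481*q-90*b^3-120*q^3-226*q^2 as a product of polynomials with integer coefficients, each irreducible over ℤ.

-(4*q+10*b+13)*(15*q+9*b-13)*(2*q+b-1)

Group: 15*q*(-8*q^2-24*q*b-22*q-10*b^2-3*b+13) + (9*b-13)*(-8*q^2-24*q*b-22*q-10*b^2-3*b+13); both groups contain (-8*q^2-24*q*b-22*q-10*b^2-3*b+13), so (15*q+9*b-13) is a factor with cofactor -8*q^2-24*q*b-22*q-10*b^2-3*b+13.
The cofactor groups again: -8*q^2-24*q*b-22*q-10*b^2-3*b+13 = -2*q*(4*q+10*b+13) + (-b+1)*(4*q+10*b+13); both groups contain (4*q+10*b+13), giving -(2*q+b-1)*(4*q+10*b+13).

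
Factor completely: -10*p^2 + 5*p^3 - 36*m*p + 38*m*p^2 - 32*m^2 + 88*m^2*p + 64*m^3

(2*m + p)*(4*m + p - 2)*(8*m + 5*p)

Group: 4*m*(16*m^2 + 18*m*p + 5*p^2) + (p - 2)*(16*m^2 + 18*m*p + 5*p^2); both groups contain (16*m^2 + 18*m*p + 5*p^2), so (4*m + p - 2) is a factor with cofactor 16*m^2 + 18*m*p + 5*p^2.
The cofactor groups again: 16*m^2 + 18*m*p + 5*p^2 = 2*m*(8*m + 5*p) + p*(8*m + 5*p); both groups contain (8*m + 5*p), giving (2*m + p)*(8*m + 5*p).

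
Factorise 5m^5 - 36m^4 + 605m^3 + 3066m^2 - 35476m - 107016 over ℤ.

(5m + 14)(m + 6)(m - 7)(m^2 - 9m + 182)

Testing divisors of the constant over divisors of the leading coefficient, m = 7 is a root, so (m - 7) divides it; the quotient is 5m^4 - m^3 + 598m^2 + 7252m + 15288.
Continuing, m = -14/5 is a root, giving the factor (5m + 14) and quotient m^3 - 3m^2 + 128m + 1092.
Next, m = -6 is a root, so (m + 6) is a factor; dividing leaves m^2 - 9m + 182.
The quadratic m^2 - 9m + 182 has discriminant -647 < 0 and is irreducible over ℤ.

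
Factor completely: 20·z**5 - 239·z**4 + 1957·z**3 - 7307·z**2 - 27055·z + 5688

By the rational root theorem, z = 1/5 is a root, so (5·z - 1) is a factor; dividing leaves 4·z**4 - 47·z**3 + 382·z**2 - 1385·z - 5688.
Continuing, z = 8 is a root, so (z - 8) is a factor; dividing leaves 4·z**3 - 15·z**2 + 262·z + 711.
Continuing, z = -9/4 is a root, giving the factor (4·z + 9) and quotient z**2 - 6·z + 79.
The quadratic z**2 - 6·z + 79 has discriminant -280 < 0 and is irreducible over ℤ.

(4·z + 9)·(5·z - 1)·(z - 8)·(z**2 - 6·z + 79)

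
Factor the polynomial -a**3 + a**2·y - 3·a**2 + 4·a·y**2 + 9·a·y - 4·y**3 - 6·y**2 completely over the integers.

Group: a·(-a**2 + 3·a·y - 2·y**2) + (2·y + 3)·(-a**2 + 3·a·y - 2·y**2); both groups contain (-a**2 + 3·a·y - 2·y**2), so (a + 2·y + 3) is a factor with cofactor -a**2 + 3·a·y - 2·y**2.
The cofactor groups again: -a**2 + 3·a·y - 2·y**2 = -a·(a - 2·y) + y·(a - 2·y); both groups contain (a - 2·y), giving -(a - y)·(a - 2·y).

-(a + 2·y + 3)·(a - 2·y)·(a - y)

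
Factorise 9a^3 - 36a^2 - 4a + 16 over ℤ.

Trying the rational-root candidates, a = 4 is a root, so (a - 4) divides it; the quotient is 9a^2 - 4.
The remaining quadratic factors as (3a - 2)(3a + 2).

(3a + 2)(3a - 2)(a - 4)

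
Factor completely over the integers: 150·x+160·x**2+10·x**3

10·x·(x+1)·(x+15)

Pull out the common factor 10·x, then factor the remaining trinomial.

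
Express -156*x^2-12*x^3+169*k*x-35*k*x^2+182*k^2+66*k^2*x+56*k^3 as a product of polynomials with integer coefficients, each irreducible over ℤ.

Group: 7*k*(8*k^2+14*k*x+26*k+3*x^2+39*x) - 4*x*(8*k^2+14*k*x+26*k+3*x^2+39*x); both groups contain (8*k^2+14*k*x+26*k+3*x^2+39*x), so (7*k-4*x) is a factor with cofactor 8*k^2+14*k*x+26*k+3*x^2+39*x.
The cofactor groups again: 8*k^2+14*k*x+26*k+3*x^2+39*x = 4*k*(2*k+3*x) + (x+13)*(2*k+3*x); both groups contain (2*k+3*x), giving (4*k+x+13)*(2*k+3*x).

(2*k+3*x)*(4*k+x+13)*(7*k-4*x)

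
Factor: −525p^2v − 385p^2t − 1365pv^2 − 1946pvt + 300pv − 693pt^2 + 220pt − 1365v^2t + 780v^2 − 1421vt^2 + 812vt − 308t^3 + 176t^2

−(15v + 11t)(5p + 13v + 4t)(7p + 7t − 4)

Group: 15v(−35p^2 − 91pv − 63pt + 20p − 91vt + 52v − 28t^2 + 16t) + 11t(−35p^2 − 91pv − 63pt + 20p − 91vt + 52v − 28t^2 + 16t); both groups contain (−35p^2 − 91pv − 63pt + 20p − 91vt + 52v − 28t^2 + 16t), so (15v + 11t) is a factor with cofactor −35p^2 − 91pv − 63pt + 20p − 91vt + 52v − 28t^2 + 16t.
The cofactor groups again: −35p^2 − 91pv − 63pt + 20p − 91vt + 52v − 28t^2 + 16t = −5p(7p + 7t − 4) + (−13v − 4t)(7p + 7t − 4); both groups contain (7p + 7t − 4), giving −(5p + 13v + 4t)(7p + 7t − 4).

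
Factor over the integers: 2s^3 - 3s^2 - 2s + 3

Among the possible rational roots, s = -1 is a root, so (s + 1) is a factor; dividing leaves 2s^2 - 5s + 3.
The remaining quadratic factors as (s - 1)(2s - 3).

(2s - 3)(s + 1)(s - 1)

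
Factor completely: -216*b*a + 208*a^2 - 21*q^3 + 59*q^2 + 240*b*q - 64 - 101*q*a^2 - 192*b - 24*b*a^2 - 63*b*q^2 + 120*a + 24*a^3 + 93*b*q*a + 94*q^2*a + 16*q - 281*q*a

-(3*b + q - 3*a + 1)*(7*q - 8*a - 8)*(3*q - a - 8)

Group: 3*b*(-21*q^2 + 31*q*a + 80*q - 8*a^2 - 72*a - 64) + (q - 3*a + 1)*(-21*q^2 + 31*q*a + 80*q - 8*a^2 - 72*a - 64); both groups contain (-21*q^2 + 31*q*a + 80*q - 8*a^2 - 72*a - 64), so (3*b + q - 3*a + 1) is a factor with cofactor -21*q^2 + 31*q*a + 80*q - 8*a^2 - 72*a - 64.
The cofactor groups again: -21*q^2 + 31*q*a + 80*q - 8*a^2 - 72*a - 64 = -3*q*(7*q - 8*a - 8) + (a + 8)*(7*q - 8*a - 8); both groups contain (7*q - 8*a - 8), giving -(3*q - a - 8)*(7*q - 8*a - 8).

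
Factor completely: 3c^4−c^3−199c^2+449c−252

Testing divisors of the constant over divisors of the leading coefficient, c = 1 is a root, so (c−1) is a factor; dividing leaves 3c^3+2c^2−197c+252.
Continuing, c = 4/3 is a root, so (3c−4) divides it; the quotient is c^2+2c−63.
The remaining quadratic factors as (c+9)(c−7).

(3c−4)(c+9)(c−1)(c−7)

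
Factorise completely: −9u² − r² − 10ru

Group: −r(r + 9u) − u(r + 9u); both groups contain (r + 9u).

−(r + 9u)(r + u)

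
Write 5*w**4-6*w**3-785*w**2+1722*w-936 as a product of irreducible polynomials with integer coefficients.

By the rational root theorem, w = 6/5 is a root, giving the factor (5*w-6) and quotient w**3-157*w+156.
Continuing, w = 12 is a root, so (w-12) is a factor; dividing leaves w**2+12*w-13.
The remaining quadratic factors as (w+13)(w-1).

(5*w-6)*(w+13)*(w-1)*(w-12)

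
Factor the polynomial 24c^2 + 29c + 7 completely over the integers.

(3c + 1)(8c + 7)

Need a pair with product 24·7 = 168 and sum 29: that's 21 and 8.
Split the middle term: 24c^2 + 21c + 8c + 7 = 3c(8c + 7) + (8c + 7).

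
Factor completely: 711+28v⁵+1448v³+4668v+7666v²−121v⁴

(4v+1)(7v+3)(v+3)(v²−8v+79)

Testing divisors of the constant over divisors of the leading coefficient, v = −3/7 is a root, so (7v+3) divides it; the quotient is 4v⁴−19v³+215v²+1003v+237.
Continuing, v = −3 is a root, so (v+3) divides it; the quotient is 4v³−31v²+308v+79.
Continuing, v = −1/4 is a root, so (4v+1) divides it; the quotient is v²−8v+79.
The quadratic v²−8v+79 has discriminant −252 < 0 and is irreducible over ℤ.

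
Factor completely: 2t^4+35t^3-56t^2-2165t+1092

By the rational root theorem, t = 7 is a root, giving the factor (t-7) and quotient 2t^3+49t^2+287t-156.
Next, t = 1/2 is a root, giving the factor (2t-1) and quotient t^2+25t+156.
The remaining quadratic factors as (t+12)(t+13).

(2t-1)(t+12)(t+13)(t-7)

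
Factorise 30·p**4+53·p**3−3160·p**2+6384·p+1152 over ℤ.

Testing divisors of the constant over divisors of the leading coefficient, p = −12 is a root, so (p+12) is a factor; dividing leaves 30·p**3−307·p**2+524·p+96.
Then p = 12/5 is a root, giving the factor (5·p−12) and quotient 6·p**2−47·p−8.
The remaining quadratic factors as (p−8)(6·p+1).

(5·p−12)·(6·p+1)·(p+12)·(p−8)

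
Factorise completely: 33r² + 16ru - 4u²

Group: 11r(3r + 2u) - 2u(3r + 2u); both groups contain (3r + 2u).

(11r - 2u)(3r + 2u)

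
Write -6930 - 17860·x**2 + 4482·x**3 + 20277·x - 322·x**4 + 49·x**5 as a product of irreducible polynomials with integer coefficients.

By the rational root theorem, x = 5/7 is a root, so (7·x - 5) divides it; the quotient is 7·x**4 - 41·x**3 + 611·x**2 - 2115·x + 1386.
Continuing, x = 3 is a root, giving the factor (x - 3) and quotient 7·x**3 - 20·x**2 + 551·x - 462.
Continuing, x = 6/7 is a root, giving the factor (7·x - 6) and quotient x**2 - 2·x + 77.
The quadratic x**2 - 2·x + 77 has discriminant -304 < 0 and is irreducible over ℤ.

(7·x - 5)·(7·x - 6)·(x - 3)·(x**2 - 2·x + 77)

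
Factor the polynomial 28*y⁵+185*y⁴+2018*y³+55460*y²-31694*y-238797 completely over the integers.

Trying the rational-root candidates, y = -13/7 is a root, so (7*y+13) divides it; the quotient is 4*y⁴+19*y³+253*y²+7453*y-18369.
Continuing, y = 9/4 is a root, giving the factor (4*y-9) and quotient y³+7*y²+79*y+2041.
Next, y = -13 is a root, so (y+13) is a factor; dividing leaves y²-6*y+157.
The quadratic y²-6*y+157 has discriminant -592 < 0 and is irreducible over ℤ.

(4*y-9)*(7*y+13)*(y+13)*(y²-6*y+157)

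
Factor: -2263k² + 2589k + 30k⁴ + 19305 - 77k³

Trying the rational-root candidates, k = -15/2 is a root, so (2k + 15) is a factor; dividing leaves 15k³ - 151k² + k + 1287.
Continuing, k = 9 is a root, so (k - 9) is a factor; dividing leaves 15k² - 16k - 143.
The remaining quadratic factors as (5k + 13)(3k - 11).

(2k + 15)(3k - 11)(5k + 13)(k - 9)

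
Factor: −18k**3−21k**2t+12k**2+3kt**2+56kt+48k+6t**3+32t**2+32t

−(2k−t−4)(3k+2t)(3k+3t+4)

Group: 2k(−9k**2−15kt−12k−6t**2−8t) + (−t−4)(−9k**2−15kt−12k−6t**2−8t); both groups contain (−9k**2−15kt−12k−6t**2−8t), so (2k−t−4) is a factor with cofactor −9k**2−15kt−12k−6t**2−8t.
The cofactor groups again: −9k**2−15kt−12k−6t**2−8t = −3k(3k+2t) + (−3t−4)(3k+2t); both groups contain (3k+2t), giving −(3k+3t+4)(3k+2t).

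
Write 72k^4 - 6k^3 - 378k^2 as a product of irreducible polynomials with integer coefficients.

6k^2(3k - 7)(4k + 9)

Pull out the common factor 6k^2, then factor the remaining trinomial.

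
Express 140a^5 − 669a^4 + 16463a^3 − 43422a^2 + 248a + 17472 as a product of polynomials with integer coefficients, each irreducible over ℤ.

(4a − 3)(5a − 13)(7a + 4)(a^2 − 2a + 112)

Among the possible rational roots, a = −4/7 is a root, so (7a + 4) divides it; the quotient is 20a^4 − 107a^3 + 2413a^2 − 7582a + 4368.
Continuing, a = 13/5 is a root, so (5a − 13) divides it; the quotient is 4a^3 − 11a^2 + 454a − 336.
Continuing, a = 3/4 is a root, so (4a − 3) divides it; the quotient is a^2 − 2a + 112.
The quadratic a^2 − 2a + 112 has discriminant −444 < 0 and is irreducible over ℤ.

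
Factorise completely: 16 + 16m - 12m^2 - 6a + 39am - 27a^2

-(3a - 3m - 2)(9a - 4m + 8)

Group: -9a(3a - 3m - 2) + (4m - 8)(3a - 3m - 2); both groups contain (3a - 3m - 2).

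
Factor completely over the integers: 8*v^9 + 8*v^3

Every term has a factor of 8*v^3; factoring it out leaves v^6 + 1.
Recognize a sum of cubes with the parts v^2 and 1.

8*v^3*(v^2 + 1)*(v^4 - v^2 + 1)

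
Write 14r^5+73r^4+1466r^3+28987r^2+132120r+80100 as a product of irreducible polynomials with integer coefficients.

(2r+15)(7r+5)(r+6)(r^2−9r+178)

Testing divisors of the constant over divisors of the leading coefficient, r = −15/2 is a root, so (2r+15) is a factor; dividing leaves 7r^4−16r^3+853r^2+8096r+5340.
Next, r = −6 is a root, so (r+6) divides it; the quotient is 7r^3−58r^2+1201r+890.
Next, r = −5/7 is a root, so (7r+5) is a factor; dividing leaves r^2−9r+178.
The quadratic r^2−9r+178 has discriminant −631 < 0 and is irreducible over ℤ.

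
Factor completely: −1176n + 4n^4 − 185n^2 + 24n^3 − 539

Among the possible rational roots, n = −1/2 is a root, so (2n + 1) divides it; the quotient is 2n^3 + 11n^2 − 98n − 539.
Continuing, n = −7 is a root, giving the factor (n + 7) and quotient 2n^2 − 3n − 77.
The remaining quadratic factors as (n − 7)(2n + 11).

(2n + 1)(2n + 11)(n + 7)(n − 7)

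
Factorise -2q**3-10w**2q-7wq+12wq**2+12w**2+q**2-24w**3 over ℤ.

Group: 3w(-8w**2-6wq+4w+2q**2-q) - q(-8w**2-6wq+4w+2q**2-q); both groups contain (-8w**2-6wq+4w+2q**2-q), so (3w-q) is a factor with cofactor -8w**2-6wq+4w+2q**2-q.
The cofactor groups again: -8w**2-6wq+4w+2q**2-q = -4w(2w+2q-1) + q(2w+2q-1); both groups contain (2w+2q-1), giving -(4w-q)(2w+2q-1).

-(3w-q)(4w-q)(2w+2q-1)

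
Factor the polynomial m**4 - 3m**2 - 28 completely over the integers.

(m**2 + 4)(m**2 - 7)

Substitute u = m**2 to get a quadratic in u, then factor.
m**2 + 4 is irreducible over ℤ (sum of squares).
m**2 - 7 is irreducible over ℤ (7 is not a perfect square).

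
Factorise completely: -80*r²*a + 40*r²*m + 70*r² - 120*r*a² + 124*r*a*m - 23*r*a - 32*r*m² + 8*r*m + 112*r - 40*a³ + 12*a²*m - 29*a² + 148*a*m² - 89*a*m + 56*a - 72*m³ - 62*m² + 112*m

-(5*r + 5*a - 9*m + 8)*(8*a - 4*m - 7)*(2*r + a + 2*m)

Group: 8*a*(-10*r² - 15*r*a + 8*r*m - 16*r - 5*a² - a*m - 8*a + 18*m² - 16*m) + (-4*m - 7)*(-10*r² - 15*r*a + 8*r*m - 16*r - 5*a² - a*m - 8*a + 18*m² - 16*m); both groups contain (-10*r² - 15*r*a + 8*r*m - 16*r - 5*a² - a*m - 8*a + 18*m² - 16*m), so (8*a - 4*m - 7) is a factor with cofactor -10*r² - 15*r*a + 8*r*m - 16*r - 5*a² - a*m - 8*a + 18*m² - 16*m.
The cofactor groups again: -10*r² - 15*r*a + 8*r*m - 16*r - 5*a² - a*m - 8*a + 18*m² - 16*m = -2*r*(5*r + 5*a - 9*m + 8) + (-a - 2*m)*(5*r + 5*a - 9*m + 8); both groups contain (5*r + 5*a - 9*m + 8), giving -(2*r + a + 2*m)*(5*r + 5*a - 9*m + 8).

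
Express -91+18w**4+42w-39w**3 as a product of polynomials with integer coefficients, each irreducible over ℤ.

(6w-13)(3w**3+7)

Group as (18w**4+42w) + (-39w**3-91) = 6w(3w**3+7) - 13(3w**3+7).
Both groups share the factor (3w**3+7).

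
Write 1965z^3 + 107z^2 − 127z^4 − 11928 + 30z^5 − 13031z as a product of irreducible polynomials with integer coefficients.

By the rational root theorem, z = 3 is a root, so (z − 3) divides it; the quotient is 30z^4 − 37z^3 + 1854z^2 + 5669z + 3976.
Continuing, z = −7/6 is a root, so (6z + 7) divides it; the quotient is 5z^3 − 12z^2 + 323z + 568.
Next, z = −8/5 is a root, so (5z + 8) divides it; the quotient is z^2 − 4z + 71.
The quadratic z^2 − 4z + 71 has discriminant −268 < 0 and is irreducible over ℤ.

(5z + 8)(6z + 7)(z − 3)(z^2 − 4z + 71)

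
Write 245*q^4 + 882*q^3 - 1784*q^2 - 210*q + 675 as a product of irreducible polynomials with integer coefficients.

By the rational root theorem, q = 5/7 is a root, so (7*q - 5) divides it; the quotient is 35*q^3 + 151*q^2 - 147*q - 135.
Then q = -5 is a root, so (q + 5) divides it; the quotient is 35*q^2 - 24*q - 27.
The remaining quadratic factors as (7*q - 9)(5*q + 3).

(5*q + 3)*(7*q - 5)*(7*q - 9)*(q + 5)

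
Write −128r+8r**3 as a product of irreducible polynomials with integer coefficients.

Every term has a factor of 8r. Then r**2−16 = (r)² − (4)².

8r(r+4)(r−4)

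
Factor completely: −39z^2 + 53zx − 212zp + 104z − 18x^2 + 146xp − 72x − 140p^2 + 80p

−(13z − 9x + 10p)(3z − 2x + 14p − 8)

Group: −13z(3z − 2x + 14p − 8) + (9x − 10p)(3z − 2x + 14p − 8); both groups contain (3z − 2x + 14p − 8).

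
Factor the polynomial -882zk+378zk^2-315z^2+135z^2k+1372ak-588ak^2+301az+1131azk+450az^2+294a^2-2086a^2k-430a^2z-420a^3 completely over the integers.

-(10a+3k-7)(14a-9z)(3a+5z+14k)

Group: 14a(-30a^2-50az-149ak+21a-15zk+35z-42k^2+98k) - 9z(-30a^2-50az-149ak+21a-15zk+35z-42k^2+98k); both groups contain (-30a^2-50az-149ak+21a-15zk+35z-42k^2+98k), so (14a-9z) is a factor with cofactor -30a^2-50az-149ak+21a-15zk+35z-42k^2+98k.
The cofactor groups again: -30a^2-50az-149ak+21a-15zk+35z-42k^2+98k = -10a(3a+5z+14k) + (-3k+7)(3a+5z+14k); both groups contain (3a+5z+14k), giving -(10a+3k-7)(3a+5z+14k).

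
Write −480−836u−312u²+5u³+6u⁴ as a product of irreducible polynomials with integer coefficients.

By the rational root theorem, u = −5/6 is a root, so (6u+5) divides it; the quotient is u³−52u−96.
Continuing, u = 8 is a root, giving the factor (u−8) and quotient u²+8u+12.
The remaining quadratic factors as (u+6)(u+2).

(6u+5)(u+2)(u+6)(u−8)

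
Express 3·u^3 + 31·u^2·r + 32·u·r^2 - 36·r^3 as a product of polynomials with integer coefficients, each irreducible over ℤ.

Group: u·(3·u^2 + 4·u·r - 4·r^2) + 9·r·(3·u^2 + 4·u·r - 4·r^2); both groups contain (3·u^2 + 4·u·r - 4·r^2), so (u + 9·r) is a factor with cofactor 3·u^2 + 4·u·r - 4·r^2.
The cofactor groups again: 3·u^2 + 4·u·r - 4·r^2 = u·(3·u - 2·r) + 2·r·(3·u - 2·r); both groups contain (3·u - 2·r), giving (u + 2·r)·(3·u - 2·r).

(3·u - 2·r)·(u + 2·r)·(u + 9·r)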